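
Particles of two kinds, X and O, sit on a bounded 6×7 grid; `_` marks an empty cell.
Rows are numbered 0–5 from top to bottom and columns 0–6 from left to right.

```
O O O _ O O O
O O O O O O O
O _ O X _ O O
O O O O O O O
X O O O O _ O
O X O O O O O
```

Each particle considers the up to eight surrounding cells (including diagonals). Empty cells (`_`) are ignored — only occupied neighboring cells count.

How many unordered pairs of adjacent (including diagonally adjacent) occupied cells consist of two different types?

Scan each occupied cell's neighbors to the right and below (and the two forward diagonals) so each pair is counted once.
Row 0: O(0,0)–O(0,1)= O(0,0)–O(1,0)= O(0,0)–O(1,1)= O(0,1)–O(0,2)= O(0,1)–O(1,1)= O(0,1)–O(1,2)= O(0,1)–O(1,0)= O(0,2)–O(1,2)= O(0,2)–O(1,3)= O(0,2)–O(1,1)= O(0,4)–O(0,5)= O(0,4)–O(1,4)= O(0,4)–O(1,5)= O(0,4)–O(1,3)= O(0,5)–O(0,6)= O(0,5)–O(1,5)= O(0,5)–O(1,6)= O(0,5)–O(1,4)= O(0,6)–O(1,6)= O(0,6)–O(1,5)=  → 0/20 unlike.
Row 1: O(1,0)–O(1,1)= O(1,0)–O(2,0)= O(1,1)–O(1,2)= O(1,1)–O(2,2)= O(1,1)–O(2,0)= O(1,2)–O(1,3)= O(1,2)–O(2,2)= O(1,2)–X(2,3)≠ O(1,3)–O(1,4)= O(1,3)–X(2,3)≠ O(1,3)–O(2,2)= O(1,4)–O(1,5)= O(1,4)–O(2,5)= O(1,4)–X(2,3)≠ O(1,5)–O(1,6)= O(1,5)–O(2,5)= O(1,5)–O(2,6)= O(1,6)–O(2,6)= O(1,6)–O(2,5)=  → 3/19 unlike.
Row 2: O(2,0)–O(3,0)= O(2,0)–O(3,1)= O(2,2)–X(2,3)≠ O(2,2)–O(3,2)= O(2,2)–O(3,3)= O(2,2)–O(3,1)= X(2,3)–O(3,3)≠ X(2,3)–O(3,4)≠ X(2,3)–O(3,2)≠ O(2,5)–O(2,6)= O(2,5)–O(3,5)= O(2,5)–O(3,6)= O(2,5)–O(3,4)= O(2,6)–O(3,6)= O(2,6)–O(3,5)=  → 4/15 unlike.
Row 3: O(3,0)–O(3,1)= O(3,0)–X(4,0)≠ O(3,0)–O(4,1)= O(3,1)–O(3,2)= O(3,1)–O(4,1)= O(3,1)–O(4,2)= O(3,1)–X(4,0)≠ O(3,2)–O(3,3)= O(3,2)–O(4,2)= O(3,2)–O(4,3)= O(3,2)–O(4,1)= O(3,3)–O(3,4)= O(3,3)–O(4,3)= O(3,3)–O(4,4)= O(3,3)–O(4,2)= O(3,4)–O(3,5)= O(3,4)–O(4,4)= O(3,4)–O(4,3)= O(3,5)–O(3,6)= O(3,5)–O(4,6)= O(3,5)–O(4,4)= O(3,6)–O(4,6)=  → 2/22 unlike.
Row 4: X(4,0)–O(4,1)≠ X(4,0)–O(5,0)≠ X(4,0)–X(5,1)= O(4,1)–O(4,2)= O(4,1)–X(5,1)≠ O(4,1)–O(5,2)= O(4,1)–O(5,0)= O(4,2)–O(4,3)= O(4,2)–O(5,2)= O(4,2)–O(5,3)= O(4,2)–X(5,1)≠ O(4,3)–O(4,4)= O(4,3)–O(5,3)= O(4,3)–O(5,4)= O(4,3)–O(5,2)= O(4,4)–O(5,4)= O(4,4)–O(5,5)= O(4,4)–O(5,3)= O(4,6)–O(5,6)= O(4,6)–O(5,5)=  → 4/20 unlike.
Row 5: O(5,0)–X(5,1)≠ X(5,1)–O(5,2)≠ O(5,2)–O(5,3)= O(5,3)–O(5,4)= O(5,4)–O(5,5)= O(5,5)–O(5,6)=  → 2/6 unlike.
Total adjacent occupied pairs: 102; unlike-type pairs: 15.

15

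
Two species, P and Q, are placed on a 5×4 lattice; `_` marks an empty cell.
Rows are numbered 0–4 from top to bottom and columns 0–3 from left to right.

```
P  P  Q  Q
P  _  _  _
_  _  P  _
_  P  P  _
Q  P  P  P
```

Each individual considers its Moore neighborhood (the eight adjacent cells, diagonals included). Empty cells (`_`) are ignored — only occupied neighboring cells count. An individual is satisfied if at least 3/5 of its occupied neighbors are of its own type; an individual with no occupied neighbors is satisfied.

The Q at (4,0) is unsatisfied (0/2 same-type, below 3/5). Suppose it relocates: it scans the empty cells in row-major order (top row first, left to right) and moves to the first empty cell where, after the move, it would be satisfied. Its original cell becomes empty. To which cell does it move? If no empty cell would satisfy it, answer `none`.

Vacating (4,0). Empty cells in order:
  (1,1): 1/5 same-type → still unsatisfied.
  (1,2): 2/4 same-type → still unsatisfied.
  (1,3): 2/3 same-type → satisfied — stop here.

(1,3)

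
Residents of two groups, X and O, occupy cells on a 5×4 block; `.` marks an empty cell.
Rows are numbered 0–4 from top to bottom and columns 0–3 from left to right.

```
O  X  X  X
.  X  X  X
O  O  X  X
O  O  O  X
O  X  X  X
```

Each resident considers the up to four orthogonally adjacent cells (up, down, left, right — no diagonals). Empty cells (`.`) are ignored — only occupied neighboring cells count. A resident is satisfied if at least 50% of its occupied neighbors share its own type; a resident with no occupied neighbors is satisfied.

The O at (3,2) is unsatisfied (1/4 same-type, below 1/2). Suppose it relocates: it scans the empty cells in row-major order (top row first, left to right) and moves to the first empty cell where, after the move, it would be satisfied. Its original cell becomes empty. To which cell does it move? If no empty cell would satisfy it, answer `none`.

(1,0)

Vacating (3,2). Empty cells in order:
  (1,0): 2/3 same-type → satisfied — stop here.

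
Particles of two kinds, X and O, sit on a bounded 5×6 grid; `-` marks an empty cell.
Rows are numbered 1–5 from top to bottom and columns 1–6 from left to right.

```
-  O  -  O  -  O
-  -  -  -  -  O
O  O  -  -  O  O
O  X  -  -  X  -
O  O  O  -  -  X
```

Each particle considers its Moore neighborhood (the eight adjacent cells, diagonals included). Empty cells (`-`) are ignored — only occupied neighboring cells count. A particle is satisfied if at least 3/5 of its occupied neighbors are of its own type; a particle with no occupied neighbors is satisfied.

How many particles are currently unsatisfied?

3

Row 1: (1,2)O 0/0 satisfied · (1,4)O 0/0 satisfied · (1,6)O 1/1 satisfied
Row 2: (2,6)O 3/3 satisfied
Row 3: (3,1)O 2/3 satisfied · (3,2)O 2/3 satisfied · (3,5)O 2/3 satisfied · (3,6)O 2/3 satisfied
Row 4: (4,1)O 4/5 satisfied · (4,2)X 0/6 not · (4,5)X 1/3 not
Row 5: (5,1)O 2/3 satisfied · (5,2)O 3/4 satisfied · (5,3)O 1/2 not · (5,6)X 1/1 satisfied
Unsatisfied: (4,2), (4,5), (5,3) — 3 in total.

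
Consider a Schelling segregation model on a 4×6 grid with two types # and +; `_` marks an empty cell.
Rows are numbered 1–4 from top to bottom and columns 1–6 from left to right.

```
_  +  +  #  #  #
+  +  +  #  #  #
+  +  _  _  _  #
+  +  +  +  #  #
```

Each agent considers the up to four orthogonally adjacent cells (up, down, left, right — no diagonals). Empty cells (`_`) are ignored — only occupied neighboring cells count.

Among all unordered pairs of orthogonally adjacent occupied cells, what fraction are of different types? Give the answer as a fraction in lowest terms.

3/26

Scan each occupied cell's neighbors to the right and below so each pair is counted once.
From row 1: 1 unlike of 9 pairs (running 1/9).
From row 2: 1 unlike of 8 pairs (running 2/17).
From row 3: 0 unlike of 4 pairs (running 2/21).
From row 4: 1 unlike of 5 pairs (running 3/26).
Total adjacent occupied pairs: 26; unlike-type pairs: 3.
3/26 is already in lowest terms.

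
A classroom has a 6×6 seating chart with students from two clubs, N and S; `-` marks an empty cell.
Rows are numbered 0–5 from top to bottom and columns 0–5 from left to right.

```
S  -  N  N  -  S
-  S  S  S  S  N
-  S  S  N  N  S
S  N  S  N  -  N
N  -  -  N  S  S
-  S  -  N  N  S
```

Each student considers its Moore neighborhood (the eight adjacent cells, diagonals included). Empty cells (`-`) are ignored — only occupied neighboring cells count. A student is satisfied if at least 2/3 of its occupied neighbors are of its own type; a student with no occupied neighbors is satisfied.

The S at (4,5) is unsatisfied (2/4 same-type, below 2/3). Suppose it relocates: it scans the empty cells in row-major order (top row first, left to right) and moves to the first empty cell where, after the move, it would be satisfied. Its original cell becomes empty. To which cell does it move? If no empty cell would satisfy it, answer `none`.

(0,1)

Vacating (4,5). Empty cells in order:
  (0,1): 3/4 same-type → satisfied — stop here.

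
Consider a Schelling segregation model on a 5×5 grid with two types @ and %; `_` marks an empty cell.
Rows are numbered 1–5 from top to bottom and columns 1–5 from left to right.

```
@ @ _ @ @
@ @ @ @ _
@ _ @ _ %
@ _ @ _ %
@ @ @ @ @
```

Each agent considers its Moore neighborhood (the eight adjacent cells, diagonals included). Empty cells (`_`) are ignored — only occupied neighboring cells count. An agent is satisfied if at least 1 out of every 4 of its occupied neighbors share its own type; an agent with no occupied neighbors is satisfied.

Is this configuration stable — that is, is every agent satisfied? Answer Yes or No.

Yes

Row 1: (1,1)@ 3/3 ✓ · (1,2)@ 4/4 ✓ · (1,4)@ 3/3 ✓ · (1,5)@ 2/2 ✓
Row 2: (2,1)@ 4/4 ✓ · (2,2)@ 6/6 ✓ · (2,3)@ 5/5 ✓ · (2,4)@ 4/5 ✓
Row 3: (3,1)@ 3/3 ✓ · (3,3)@ 4/4 ✓ · (3,5)% 1/2 ✓
Row 4: (4,1)@ 3/3 ✓ · (4,3)@ 4/4 ✓ · (4,5)% 1/3 ✓
Row 5: (5,1)@ 2/2 ✓ · (5,2)@ 4/4 ✓ · (5,3)@ 3/3 ✓ · (5,4)@ 3/4 ✓ · (5,5)@ 1/2 ✓
All meet the threshold, so the configuration is stable.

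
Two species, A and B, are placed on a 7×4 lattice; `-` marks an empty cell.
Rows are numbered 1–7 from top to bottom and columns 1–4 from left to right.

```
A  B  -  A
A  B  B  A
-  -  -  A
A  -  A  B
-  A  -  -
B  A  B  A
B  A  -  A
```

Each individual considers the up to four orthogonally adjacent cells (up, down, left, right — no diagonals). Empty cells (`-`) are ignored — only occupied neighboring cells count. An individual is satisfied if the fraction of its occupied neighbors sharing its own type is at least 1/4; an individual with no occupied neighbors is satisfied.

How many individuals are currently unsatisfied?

3

(1,1)A 1/2 ok
(1,2)B 1/2 ok
(1,4)A 1/1 ok
(2,1)A 1/2 ok
(2,2)B 2/3 ok
(2,3)B 1/2 ok
(2,4)A 2/3 ok
(3,4)A 1/2 ok
(4,1)A 0/0 ok
(4,3)A 0/1 unhappy
(4,4)B 0/2 unhappy
(5,2)A 1/1 ok
(6,1)B 1/2 ok
(6,2)A 2/4 ok
(6,3)B 0/2 unhappy
(6,4)A 1/2 ok
(7,1)B 1/2 ok
(7,2)A 1/2 ok
(7,4)A 1/1 ok
Unsatisfied: (4,3), (4,4), (6,3) — 3 in total.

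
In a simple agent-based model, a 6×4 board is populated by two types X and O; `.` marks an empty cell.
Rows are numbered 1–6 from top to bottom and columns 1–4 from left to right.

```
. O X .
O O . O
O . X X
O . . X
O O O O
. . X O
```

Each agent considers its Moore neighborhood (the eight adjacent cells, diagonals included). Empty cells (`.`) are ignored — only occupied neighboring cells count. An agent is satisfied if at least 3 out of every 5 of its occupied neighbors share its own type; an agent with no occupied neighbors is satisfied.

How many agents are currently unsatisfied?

6

Row 1: (1,2)O 2/3 ok · (1,3)X 0/3 unhappy
Row 2: (2,1)O 3/3 ok · (2,2)O 3/5 ok · (2,4)O 0/3 unhappy
Row 3: (3,1)O 3/3 ok · (3,3)X 2/4 unhappy · (3,4)X 2/3 ok
Row 4: (4,1)O 3/3 ok · (4,4)X 2/4 unhappy
Row 5: (5,1)O 2/2 ok · (5,2)O 3/4 ok · (5,3)O 3/5 ok · (5,4)O 2/4 unhappy
Row 6: (6,3)X 0/4 unhappy · (6,4)O 2/3 ok
Unsatisfied: (1,3), (2,4), (3,3), (4,4), (5,4), (6,3) — 6 in total.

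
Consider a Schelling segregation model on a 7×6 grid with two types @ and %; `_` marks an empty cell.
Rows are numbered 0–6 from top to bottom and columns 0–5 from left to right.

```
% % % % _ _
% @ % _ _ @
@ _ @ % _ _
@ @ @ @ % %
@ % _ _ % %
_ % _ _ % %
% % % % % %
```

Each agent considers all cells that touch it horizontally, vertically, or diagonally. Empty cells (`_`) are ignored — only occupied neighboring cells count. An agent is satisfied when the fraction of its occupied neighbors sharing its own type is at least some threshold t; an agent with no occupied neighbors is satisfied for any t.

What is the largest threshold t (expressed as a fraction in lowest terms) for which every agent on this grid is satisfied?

(0,0)% 2/3
(0,1)% 4/5
(0,2)% 3/4
(0,3)% 2/2
(1,0)% 2/4
(1,1)@ 2/7
(1,2)% 4/6
(1,5)@ — no occupied neighbors
(2,0)@ 3/4
(2,2)@ 4/6
(2,3)% 2/5
(3,0)@ 3/4
(3,1)@ 5/6
(3,2)@ 3/5
(3,3)@ 2/5
(3,4)% 4/5
(3,5)% 3/3
(4,0)@ 2/4
(4,1)% 1/5
(4,4)% 5/6
(4,5)% 5/5
(5,1)% 4/5
(5,4)% 6/6
(5,5)% 5/5
(6,0)% 2/2
(6,1)% 3/3
(6,2)% 3/3
(6,3)% 3/3
(6,4)% 4/4
(6,5)% 3/3
The smallest same-type fraction is 1/5 at (4,1), which reduces to 1/5. Any threshold above that leaves this agent unsatisfied.

1/5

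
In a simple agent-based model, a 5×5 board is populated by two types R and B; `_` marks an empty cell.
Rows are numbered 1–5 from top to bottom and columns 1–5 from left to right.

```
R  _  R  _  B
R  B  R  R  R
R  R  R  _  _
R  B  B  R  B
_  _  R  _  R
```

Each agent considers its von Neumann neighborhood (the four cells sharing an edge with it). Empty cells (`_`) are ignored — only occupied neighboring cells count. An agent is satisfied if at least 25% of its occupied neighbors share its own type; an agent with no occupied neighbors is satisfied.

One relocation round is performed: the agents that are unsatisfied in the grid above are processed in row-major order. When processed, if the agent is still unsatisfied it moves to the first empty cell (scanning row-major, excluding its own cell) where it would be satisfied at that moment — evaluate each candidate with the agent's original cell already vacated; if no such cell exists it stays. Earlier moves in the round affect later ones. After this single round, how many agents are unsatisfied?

Initially unsatisfied (in order): (1,5), (2,2), (4,4), (4,5), (5,3), (5,5).
  (1,5) → (1,2).
  (2,2): now satisfied by earlier moves; stays.
  (4,4) → (1,4).
  (4,5) → (4,4).
  (5,3) → (1,5).
  (5,5): now satisfied by earlier moves; stays.
Resulting grid:
R B R R R
R B R R R
R R R _ _
R B B B _
_ _ _ _ R
All satisfied now.

0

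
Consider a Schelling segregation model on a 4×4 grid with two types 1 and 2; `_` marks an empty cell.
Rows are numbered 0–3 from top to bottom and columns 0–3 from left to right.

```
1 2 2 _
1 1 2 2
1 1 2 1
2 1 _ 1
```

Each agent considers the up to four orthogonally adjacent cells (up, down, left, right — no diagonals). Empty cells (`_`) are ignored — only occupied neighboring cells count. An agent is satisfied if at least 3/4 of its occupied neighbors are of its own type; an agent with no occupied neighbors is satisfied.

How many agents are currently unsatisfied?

(0,0)1 1/2 unhappy
(0,1)2 1/3 unhappy
(0,2)2 2/2 ok
(1,0)1 3/3 ok
(1,1)1 2/4 unhappy
(1,2)2 3/4 ok
(1,3)2 1/2 unhappy
(2,0)1 2/3 unhappy
(2,1)1 3/4 ok
(2,2)2 1/3 unhappy
(2,3)1 1/3 unhappy
(3,0)2 0/2 unhappy
(3,1)1 1/2 unhappy
(3,3)1 1/1 ok
Unsatisfied: (0,0), (0,1), (1,1), (1,3), (2,0), (2,2), (2,3), (3,0), (3,1) — 9 in total.

9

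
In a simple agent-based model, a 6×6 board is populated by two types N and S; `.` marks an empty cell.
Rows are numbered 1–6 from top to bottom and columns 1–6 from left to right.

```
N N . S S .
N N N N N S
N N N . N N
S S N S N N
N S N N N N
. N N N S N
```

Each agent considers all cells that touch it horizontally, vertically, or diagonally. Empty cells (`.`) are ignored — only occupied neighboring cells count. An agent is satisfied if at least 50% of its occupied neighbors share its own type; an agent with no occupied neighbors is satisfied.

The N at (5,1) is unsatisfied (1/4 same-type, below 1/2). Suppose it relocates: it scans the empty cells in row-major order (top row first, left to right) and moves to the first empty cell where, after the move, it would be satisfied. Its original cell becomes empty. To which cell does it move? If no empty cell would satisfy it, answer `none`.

Vacating (5,1). Empty cells in order:
  (1,3): 4/5 same-type → satisfied — stop here.

(1,3)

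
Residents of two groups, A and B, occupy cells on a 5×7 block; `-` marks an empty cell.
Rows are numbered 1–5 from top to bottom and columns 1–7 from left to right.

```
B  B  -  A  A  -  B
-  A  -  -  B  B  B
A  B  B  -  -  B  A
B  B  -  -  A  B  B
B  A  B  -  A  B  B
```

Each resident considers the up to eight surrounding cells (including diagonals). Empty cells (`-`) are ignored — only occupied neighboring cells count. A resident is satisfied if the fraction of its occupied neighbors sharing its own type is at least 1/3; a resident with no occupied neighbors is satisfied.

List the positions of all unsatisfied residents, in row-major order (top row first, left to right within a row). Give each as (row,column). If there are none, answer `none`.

(2,2), (3,1), (3,7), (4,5), (5,2)

Row 1: (1,1)B 1/2 ✓ · (1,2)B 1/2 ✓ · (1,4)A 1/2 ✓ · (1,5)A 1/3 ✓ · (1,7)B 2/2 ✓
Row 2: (2,2)A 1/5 ✗ · (2,5)B 2/4 ✓ · (2,6)B 4/6 ✓ · (2,7)B 3/4 ✓
Row 3: (3,1)A 1/4 ✗ · (3,2)B 3/5 ✓ · (3,3)B 2/3 ✓ · (3,6)B 5/7 ✓ · (3,7)A 0/5 ✗
Row 4: (4,1)B 3/5 ✓ · (4,2)B 5/7 ✓ · (4,5)A 1/4 ✗ · (4,6)B 4/7 ✓ · (4,7)B 4/5 ✓
Row 5: (5,1)B 2/3 ✓ · (5,2)A 0/4 ✗ · (5,3)B 1/2 ✓ · (5,5)A 1/3 ✓ · (5,6)B 3/5 ✓ · (5,7)B 3/3 ✓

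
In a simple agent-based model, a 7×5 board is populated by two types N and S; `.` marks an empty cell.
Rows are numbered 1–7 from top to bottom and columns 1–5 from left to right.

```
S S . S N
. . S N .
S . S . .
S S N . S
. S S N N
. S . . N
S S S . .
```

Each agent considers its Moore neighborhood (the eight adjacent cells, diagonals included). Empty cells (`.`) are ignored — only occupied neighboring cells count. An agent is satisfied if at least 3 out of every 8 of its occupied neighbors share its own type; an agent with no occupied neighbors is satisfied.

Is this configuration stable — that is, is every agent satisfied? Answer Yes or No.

No

Row 1: (1,1)S 1/1 satisfied · (1,2)S 2/2 satisfied · (1,4)S 1/3 not · (1,5)N 1/2 satisfied
Row 2: (2,3)S 3/4 satisfied · (2,4)N 1/4 not
Row 3: (3,1)S 2/2 satisfied · (3,3)S 2/4 satisfied
Row 4: (4,1)S 3/3 satisfied · (4,2)S 5/6 satisfied · (4,3)N 1/5 not · (4,5)S 0/2 not
Row 5: (5,2)S 4/5 satisfied · (5,3)S 3/5 satisfied · (5,4)N 3/5 satisfied · (5,5)N 2/3 satisfied
Row 6: (6,2)S 5/5 satisfied · (6,5)N 2/2 satisfied
Row 7: (7,1)S 2/2 satisfied · (7,2)S 3/3 satisfied · (7,3)S 2/2 satisfied
For instance (1,4) has only 1/3 same-type neighbors, below 3/8.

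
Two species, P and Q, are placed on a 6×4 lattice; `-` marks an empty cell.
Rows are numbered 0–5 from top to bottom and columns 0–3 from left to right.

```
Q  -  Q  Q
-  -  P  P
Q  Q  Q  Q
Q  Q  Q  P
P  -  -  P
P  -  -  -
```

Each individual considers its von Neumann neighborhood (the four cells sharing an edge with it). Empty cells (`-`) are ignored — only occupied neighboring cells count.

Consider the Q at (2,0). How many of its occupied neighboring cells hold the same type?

Occupied neighbors of (2,0): (3,0)=Q, (2,1)=Q.
Same type (Q): 2 of 2.

2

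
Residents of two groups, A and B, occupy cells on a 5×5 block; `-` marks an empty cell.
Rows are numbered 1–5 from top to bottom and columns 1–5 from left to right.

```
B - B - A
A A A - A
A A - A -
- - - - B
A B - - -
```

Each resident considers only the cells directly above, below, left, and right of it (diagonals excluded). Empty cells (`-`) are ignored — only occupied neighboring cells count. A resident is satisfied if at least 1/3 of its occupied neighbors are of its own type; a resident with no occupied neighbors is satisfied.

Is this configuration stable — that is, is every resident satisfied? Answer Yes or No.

No

Row 1: (1,1)B 0/1 unhappy · (1,3)B 0/1 unhappy · (1,5)A 1/1 ok
Row 2: (2,1)A 2/3 ok · (2,2)A 3/3 ok · (2,3)A 1/2 ok · (2,5)A 1/1 ok
Row 3: (3,1)A 2/2 ok · (3,2)A 2/2 ok · (3,4)A 0/0 ok
Row 4: (4,5)B 0/0 ok
Row 5: (5,1)A 0/1 unhappy · (5,2)B 0/1 unhappy
For instance (1,1) has only 0/1 same-type neighbors, below 1/3.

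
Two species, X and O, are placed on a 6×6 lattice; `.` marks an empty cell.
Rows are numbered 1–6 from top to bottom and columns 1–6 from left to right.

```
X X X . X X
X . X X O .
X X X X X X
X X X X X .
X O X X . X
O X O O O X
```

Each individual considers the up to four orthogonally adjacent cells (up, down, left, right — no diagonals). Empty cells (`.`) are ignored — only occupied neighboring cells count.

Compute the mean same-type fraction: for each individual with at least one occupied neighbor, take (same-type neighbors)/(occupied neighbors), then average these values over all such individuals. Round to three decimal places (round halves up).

0.715

Row 1: (1,1)X 2/2 · (1,2)X 2/2 · (1,3)X 2/2 · (1,5)X 1/2 · (1,6)X 1/1
Row 2: (2,1)X 2/2 · (2,3)X 3/3 · (2,4)X 2/3 · (2,5)O 0/3
Row 3: (3,1)X 3/3 · (3,2)X 3/3 · (3,3)X 4/4 · (3,4)X 4/4 · (3,5)X 3/4 · (3,6)X 1/1
Row 4: (4,1)X 3/3 · (4,2)X 3/4 · (4,3)X 4/4 · (4,4)X 4/4 · (4,5)X 2/2
Row 5: (5,1)X 1/3 · (5,2)O 0/4 · (5,3)X 2/4 · (5,4)X 2/3 · (5,6)X 1/1
Row 6: (6,1)O 0/2 · (6,2)X 0/3 · (6,3)O 1/3 · (6,4)O 2/3 · (6,5)O 1/2 · (6,6)X 1/2
Sum over 31 individuals: 2/2 + 2/2 + 2/2 + 1/2 + 1/1 + 2/2 + 3/3 + 2/3 + 0/3 + 3/3 + 3/3 + 4/4 + 4/4 + 3/4 + 1/1 + 3/3 + 3/4 + 4/4 + 4/4 + 2/2 + 1/3 + 0/4 + 2/4 + 2/3 + 1/1 + 0/2 + 0/3 + 1/3 + 2/3 + 1/2 + 1/2 = 133/6; mean = 133/6 ÷ 31 = 133/186 = 0.715053… → 0.715.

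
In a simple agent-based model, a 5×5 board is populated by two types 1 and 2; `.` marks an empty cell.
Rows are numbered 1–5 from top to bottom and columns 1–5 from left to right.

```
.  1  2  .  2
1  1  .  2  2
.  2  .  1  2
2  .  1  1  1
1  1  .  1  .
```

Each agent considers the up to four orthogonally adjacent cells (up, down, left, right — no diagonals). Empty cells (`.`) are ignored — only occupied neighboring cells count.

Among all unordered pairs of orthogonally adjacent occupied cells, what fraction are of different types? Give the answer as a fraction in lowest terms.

Scan each occupied cell's neighbors to the right and below so each pair is counted once.
Row 1: 1(1,2)–2(1,3)≠ 1(1,2)–1(2,2)= 2(1,5)–2(2,5)=  → 1/3 unlike.
Row 2: 1(2,1)–1(2,2)= 1(2,2)–2(3,2)≠ 2(2,4)–2(2,5)= 2(2,4)–1(3,4)≠ 2(2,5)–2(3,5)=  → 2/5 unlike.
Row 3: 1(3,4)–2(3,5)≠ 1(3,4)–1(4,4)= 2(3,5)–1(4,5)≠  → 2/3 unlike.
Row 4: 2(4,1)–1(5,1)≠ 1(4,3)–1(4,4)= 1(4,4)–1(4,5)= 1(4,4)–1(5,4)=  → 1/4 unlike.
Row 5: 1(5,1)–1(5,2)=  → 0/1 unlike.
Total adjacent occupied pairs: 16; unlike-type pairs: 6.
6/16 reduces to 3/8.

3/8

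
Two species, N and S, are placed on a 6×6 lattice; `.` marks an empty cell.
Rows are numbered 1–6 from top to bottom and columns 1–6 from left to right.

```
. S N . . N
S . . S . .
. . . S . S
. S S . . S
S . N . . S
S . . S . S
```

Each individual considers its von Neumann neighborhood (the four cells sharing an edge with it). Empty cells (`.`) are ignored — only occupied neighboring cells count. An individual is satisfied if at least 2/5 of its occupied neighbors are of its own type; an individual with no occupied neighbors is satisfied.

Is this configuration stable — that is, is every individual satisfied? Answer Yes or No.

(1,2)S 0/1 not
(1,3)N 0/1 not
(1,6)N 0/0 satisfied
(2,1)S 0/0 satisfied
(2,4)S 1/1 satisfied
(3,4)S 1/1 satisfied
(3,6)S 1/1 satisfied
(4,2)S 1/1 satisfied
(4,3)S 1/2 satisfied
(4,6)S 2/2 satisfied
(5,1)S 1/1 satisfied
(5,3)N 0/1 not
(5,6)S 2/2 satisfied
(6,1)S 1/1 satisfied
(6,4)S 0/0 satisfied
(6,6)S 1/1 satisfied
For instance (1,2) has only 0/1 same-type neighbors, below 2/5.

No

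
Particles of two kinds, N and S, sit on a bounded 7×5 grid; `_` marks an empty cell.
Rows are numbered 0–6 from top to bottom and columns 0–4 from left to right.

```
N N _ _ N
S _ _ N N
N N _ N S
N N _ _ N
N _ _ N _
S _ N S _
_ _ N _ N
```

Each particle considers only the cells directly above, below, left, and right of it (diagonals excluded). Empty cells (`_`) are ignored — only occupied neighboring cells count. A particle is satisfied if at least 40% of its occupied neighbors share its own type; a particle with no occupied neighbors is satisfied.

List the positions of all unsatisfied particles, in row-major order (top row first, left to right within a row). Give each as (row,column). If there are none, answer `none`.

(0,0)N 1/2 ok
(0,1)N 1/1 ok
(0,4)N 1/1 ok
(1,0)S 0/2 unhappy
(1,3)N 2/2 ok
(1,4)N 2/3 ok
(2,0)N 2/3 ok
(2,1)N 2/2 ok
(2,3)N 1/2 ok
(2,4)S 0/3 unhappy
(3,0)N 3/3 ok
(3,1)N 2/2 ok
(3,4)N 0/1 unhappy
(4,0)N 1/2 ok
(4,3)N 0/1 unhappy
(5,0)S 0/1 unhappy
(5,2)N 1/2 ok
(5,3)S 0/2 unhappy
(6,2)N 1/1 ok
(6,4)N 0/0 ok

(1,0), (2,4), (3,4), (4,3), (5,0), (5,3)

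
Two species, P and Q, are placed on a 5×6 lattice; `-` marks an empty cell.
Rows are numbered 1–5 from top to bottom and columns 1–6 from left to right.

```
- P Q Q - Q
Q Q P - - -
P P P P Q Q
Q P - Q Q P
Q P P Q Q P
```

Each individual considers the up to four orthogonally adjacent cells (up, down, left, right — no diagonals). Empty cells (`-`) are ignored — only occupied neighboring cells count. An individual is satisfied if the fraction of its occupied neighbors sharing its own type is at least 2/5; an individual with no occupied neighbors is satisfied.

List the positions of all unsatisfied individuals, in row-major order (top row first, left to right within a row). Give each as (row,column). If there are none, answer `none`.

(1,2)P 0/2 ✗
(1,3)Q 1/3 ✗
(1,4)Q 1/1 ✓
(1,6)Q 0/0 ✓
(2,1)Q 1/2 ✓
(2,2)Q 1/4 ✗
(2,3)P 1/3 ✗
(3,1)P 1/3 ✗
(3,2)P 3/4 ✓
(3,3)P 3/3 ✓
(3,4)P 1/3 ✗
(3,5)Q 2/3 ✓
(3,6)Q 1/2 ✓
(4,1)Q 1/3 ✗
(4,2)P 2/3 ✓
(4,4)Q 2/3 ✓
(4,5)Q 3/4 ✓
(4,6)P 1/3 ✗
(5,1)Q 1/2 ✓
(5,2)P 2/3 ✓
(5,3)P 1/2 ✓
(5,4)Q 2/3 ✓
(5,5)Q 2/3 ✓
(5,6)P 1/2 ✓

(1,2), (1,3), (2,2), (2,3), (3,1), (3,4), (4,1), (4,6)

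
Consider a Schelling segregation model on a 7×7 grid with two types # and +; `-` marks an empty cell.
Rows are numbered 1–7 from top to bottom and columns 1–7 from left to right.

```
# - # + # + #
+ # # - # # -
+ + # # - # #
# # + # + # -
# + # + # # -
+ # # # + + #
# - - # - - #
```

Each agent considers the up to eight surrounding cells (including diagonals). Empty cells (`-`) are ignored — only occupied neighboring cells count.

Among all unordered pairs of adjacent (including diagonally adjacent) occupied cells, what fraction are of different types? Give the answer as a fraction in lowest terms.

51/104

Scan each occupied cell's neighbors to the right and below (and the two forward diagonals) so each pair is counted once.
Row 1: #(1,1)–+(2,1)≠ #(1,1)–#(2,2)= #(1,3)–+(1,4)≠ #(1,3)–#(2,3)= #(1,3)–#(2,2)= +(1,4)–#(1,5)≠ +(1,4)–#(2,5)≠ +(1,4)–#(2,3)≠ #(1,5)–+(1,6)≠ #(1,5)–#(2,5)= #(1,5)–#(2,6)= +(1,6)–#(1,7)≠ +(1,6)–#(2,6)≠ +(1,6)–#(2,5)≠ #(1,7)–#(2,6)=  → 9/15 unlike.
Row 2: +(2,1)–#(2,2)≠ +(2,1)–+(3,1)= +(2,1)–+(3,2)= #(2,2)–#(2,3)= #(2,2)–+(3,2)≠ #(2,2)–#(3,3)= #(2,2)–+(3,1)≠ #(2,3)–#(3,3)= #(2,3)–#(3,4)= #(2,3)–+(3,2)≠ #(2,5)–#(2,6)= #(2,5)–#(3,6)= #(2,5)–#(3,4)= #(2,6)–#(3,6)= #(2,6)–#(3,7)=  → 4/15 unlike.
Row 3: +(3,1)–+(3,2)= +(3,1)–#(4,1)≠ +(3,1)–#(4,2)≠ +(3,2)–#(3,3)≠ +(3,2)–#(4,2)≠ +(3,2)–+(4,3)= +(3,2)–#(4,1)≠ #(3,3)–#(3,4)= #(3,3)–+(4,3)≠ #(3,3)–#(4,4)= #(3,3)–#(4,2)= #(3,4)–#(4,4)= #(3,4)–+(4,5)≠ #(3,4)–+(4,3)≠ #(3,6)–#(3,7)= #(3,6)–#(4,6)= #(3,6)–+(4,5)≠ #(3,7)–#(4,6)=  → 9/18 unlike.
Row 4: #(4,1)–#(4,2)= #(4,1)–#(5,1)= #(4,1)–+(5,2)≠ #(4,2)–+(4,3)≠ #(4,2)–+(5,2)≠ #(4,2)–#(5,3)= #(4,2)–#(5,1)= +(4,3)–#(4,4)≠ +(4,3)–#(5,3)≠ +(4,3)–+(5,4)= +(4,3)–+(5,2)= #(4,4)–+(4,5)≠ #(4,4)–+(5,4)≠ #(4,4)–#(5,5)= #(4,4)–#(5,3)= +(4,5)–#(4,6)≠ +(4,5)–#(5,5)≠ +(4,5)–#(5,6)≠ +(4,5)–+(5,4)= #(4,6)–#(5,6)= #(4,6)–#(5,5)=  → 10/21 unlike.
Row 5: #(5,1)–+(5,2)≠ #(5,1)–+(6,1)≠ #(5,1)–#(6,2)= +(5,2)–#(5,3)≠ +(5,2)–#(6,2)≠ +(5,2)–#(6,3)≠ +(5,2)–+(6,1)= #(5,3)–+(5,4)≠ #(5,3)–#(6,3)= #(5,3)–#(6,4)= #(5,3)–#(6,2)= +(5,4)–#(5,5)≠ +(5,4)–#(6,4)≠ +(5,4)–+(6,5)= +(5,4)–#(6,3)≠ #(5,5)–#(5,6)= #(5,5)–+(6,5)≠ #(5,5)–+(6,6)≠ #(5,5)–#(6,4)= #(5,6)–+(6,6)≠ #(5,6)–#(6,7)= #(5,6)–+(6,5)≠  → 13/22 unlike.
Row 6: +(6,1)–#(6,2)≠ +(6,1)–#(7,1)≠ #(6,2)–#(6,3)= #(6,2)–#(7,1)= #(6,3)–#(6,4)= #(6,3)–#(7,4)= #(6,4)–+(6,5)≠ #(6,4)–#(7,4)= +(6,5)–+(6,6)= +(6,5)–#(7,4)≠ +(6,6)–#(6,7)≠ +(6,6)–#(7,7)≠ #(6,7)–#(7,7)=  → 6/13 unlike.
Total adjacent occupied pairs: 104; unlike-type pairs: 51.
51/104 is already in lowest terms.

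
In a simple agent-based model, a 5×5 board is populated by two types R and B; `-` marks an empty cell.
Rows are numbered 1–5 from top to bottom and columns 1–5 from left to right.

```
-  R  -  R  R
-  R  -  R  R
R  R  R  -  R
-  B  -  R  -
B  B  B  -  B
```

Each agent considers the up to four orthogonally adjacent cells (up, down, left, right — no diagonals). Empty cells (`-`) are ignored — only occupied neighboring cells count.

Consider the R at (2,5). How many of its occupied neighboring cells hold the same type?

3

Occupied neighbors of (2,5): (1,5)=R, (3,5)=R, (2,4)=R.
Same type (R): 3 of 3.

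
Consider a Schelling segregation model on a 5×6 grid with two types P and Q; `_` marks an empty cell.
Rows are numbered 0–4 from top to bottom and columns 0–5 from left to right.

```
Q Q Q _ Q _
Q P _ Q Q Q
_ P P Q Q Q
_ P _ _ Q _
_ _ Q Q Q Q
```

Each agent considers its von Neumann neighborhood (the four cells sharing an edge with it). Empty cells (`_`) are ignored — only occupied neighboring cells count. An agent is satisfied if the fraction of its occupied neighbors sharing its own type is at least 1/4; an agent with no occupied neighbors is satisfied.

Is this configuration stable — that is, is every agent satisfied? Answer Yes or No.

Yes

(0,0)Q 2/2 ok
(0,1)Q 2/3 ok
(0,2)Q 1/1 ok
(0,4)Q 1/1 ok
(1,0)Q 1/2 ok
(1,1)P 1/3 ok
(1,3)Q 2/2 ok
(1,4)Q 4/4 ok
(1,5)Q 2/2 ok
(2,1)P 3/3 ok
(2,2)P 1/2 ok
(2,3)Q 2/3 ok
(2,4)Q 4/4 ok
(2,5)Q 2/2 ok
(3,1)P 1/1 ok
(3,4)Q 2/2 ok
(4,2)Q 1/1 ok
(4,3)Q 2/2 ok
(4,4)Q 3/3 ok
(4,5)Q 1/1 ok
All meet the threshold, so the configuration is stable.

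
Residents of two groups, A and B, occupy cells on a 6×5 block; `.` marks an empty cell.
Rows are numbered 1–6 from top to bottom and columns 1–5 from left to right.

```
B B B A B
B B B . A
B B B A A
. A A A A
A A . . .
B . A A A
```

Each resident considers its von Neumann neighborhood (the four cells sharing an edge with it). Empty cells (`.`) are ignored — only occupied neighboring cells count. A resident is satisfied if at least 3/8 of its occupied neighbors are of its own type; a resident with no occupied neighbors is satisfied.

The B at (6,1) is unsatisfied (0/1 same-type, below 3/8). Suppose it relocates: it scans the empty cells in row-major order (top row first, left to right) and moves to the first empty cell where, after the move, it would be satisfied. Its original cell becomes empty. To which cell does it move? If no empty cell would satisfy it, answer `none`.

none

Vacating (6,1). Empty cells in order:
  (2,4): 1/4 same-type → still unsatisfied.
  (4,1): 1/3 same-type → still unsatisfied.
  (5,3): 0/3 same-type → still unsatisfied.
  (5,4): 0/2 same-type → still unsatisfied.
  (5,5): 0/2 same-type → still unsatisfied.
  (6,2): 0/2 same-type → still unsatisfied.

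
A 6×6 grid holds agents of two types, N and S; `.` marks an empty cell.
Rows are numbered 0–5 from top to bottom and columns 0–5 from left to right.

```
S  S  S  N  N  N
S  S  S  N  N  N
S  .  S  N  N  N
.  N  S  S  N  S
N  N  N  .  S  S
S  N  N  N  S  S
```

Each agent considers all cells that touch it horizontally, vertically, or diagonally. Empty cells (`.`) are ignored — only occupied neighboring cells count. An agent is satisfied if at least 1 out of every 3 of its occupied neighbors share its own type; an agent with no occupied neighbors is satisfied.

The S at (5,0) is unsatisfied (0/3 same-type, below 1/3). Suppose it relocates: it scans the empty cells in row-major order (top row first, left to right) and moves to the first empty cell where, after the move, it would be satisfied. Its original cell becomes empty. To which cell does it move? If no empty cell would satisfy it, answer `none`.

(2,1)

Vacating (5,0). Empty cells in order:
  (2,1): 6/7 same-type → satisfied — stop here.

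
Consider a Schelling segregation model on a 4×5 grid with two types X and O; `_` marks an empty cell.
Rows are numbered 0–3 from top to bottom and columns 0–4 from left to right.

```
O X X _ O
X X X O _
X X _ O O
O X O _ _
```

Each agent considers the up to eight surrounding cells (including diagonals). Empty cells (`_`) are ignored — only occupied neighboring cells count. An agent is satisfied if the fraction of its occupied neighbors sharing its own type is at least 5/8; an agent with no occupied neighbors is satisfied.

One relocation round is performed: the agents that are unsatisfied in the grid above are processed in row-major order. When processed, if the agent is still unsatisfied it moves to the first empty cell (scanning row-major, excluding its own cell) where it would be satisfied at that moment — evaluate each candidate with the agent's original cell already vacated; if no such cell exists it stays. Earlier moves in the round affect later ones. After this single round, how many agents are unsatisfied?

Initially unsatisfied (in order): (0,0), (1,3), (3,0), (3,1), (3,2).
  (0,0) → (1,4).
  (1,3): now satisfied by earlier moves; stays.
  (3,0) → (3,3).
  (3,1): now satisfied by earlier moves; stays.
  (3,2) → (3,4).
Resulting grid:
_ X X _ O
X X X O O
X X _ O O
_ X _ O O
All satisfied now.

0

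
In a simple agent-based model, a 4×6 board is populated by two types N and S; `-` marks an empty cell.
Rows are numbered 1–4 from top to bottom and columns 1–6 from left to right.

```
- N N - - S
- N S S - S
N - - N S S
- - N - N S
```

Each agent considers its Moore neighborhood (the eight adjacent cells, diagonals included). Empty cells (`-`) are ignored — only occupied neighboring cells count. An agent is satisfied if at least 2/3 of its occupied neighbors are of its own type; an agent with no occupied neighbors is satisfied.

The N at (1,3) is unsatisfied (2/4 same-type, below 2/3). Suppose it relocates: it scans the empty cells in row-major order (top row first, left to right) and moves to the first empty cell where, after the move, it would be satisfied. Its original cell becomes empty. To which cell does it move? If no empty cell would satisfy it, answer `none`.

Vacating (1,3). Empty cells in order:
  (1,1): 2/2 same-type → satisfied — stop here.

(1,1)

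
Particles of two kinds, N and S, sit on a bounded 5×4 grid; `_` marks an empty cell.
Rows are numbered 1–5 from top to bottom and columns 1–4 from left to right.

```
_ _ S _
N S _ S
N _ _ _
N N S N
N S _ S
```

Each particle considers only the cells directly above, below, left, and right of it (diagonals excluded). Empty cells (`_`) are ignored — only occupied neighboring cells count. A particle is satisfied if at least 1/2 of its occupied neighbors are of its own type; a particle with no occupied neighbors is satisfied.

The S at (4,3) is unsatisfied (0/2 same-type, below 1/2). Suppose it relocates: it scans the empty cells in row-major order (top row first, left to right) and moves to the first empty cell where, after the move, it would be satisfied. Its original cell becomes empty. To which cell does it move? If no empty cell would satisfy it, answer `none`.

(1,2)

Vacating (4,3). Empty cells in order:
  (1,1): 0/1 same-type → still unsatisfied.
  (1,2): 2/2 same-type → satisfied — stop here.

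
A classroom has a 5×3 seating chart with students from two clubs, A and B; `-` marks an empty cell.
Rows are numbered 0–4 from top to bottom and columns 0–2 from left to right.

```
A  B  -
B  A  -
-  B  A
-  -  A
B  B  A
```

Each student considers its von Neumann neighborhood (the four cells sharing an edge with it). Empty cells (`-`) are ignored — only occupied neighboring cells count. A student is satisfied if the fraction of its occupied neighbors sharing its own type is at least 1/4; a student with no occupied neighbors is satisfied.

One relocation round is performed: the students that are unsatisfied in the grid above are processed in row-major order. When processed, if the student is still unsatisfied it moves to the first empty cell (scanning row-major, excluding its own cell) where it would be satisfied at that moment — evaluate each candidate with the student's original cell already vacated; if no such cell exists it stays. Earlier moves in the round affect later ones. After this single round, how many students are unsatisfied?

0

Initially unsatisfied (in order): (0,0), (0,1), (1,0), (1,1), (2,1).
  (0,0) → (1,2).
  (0,1) → (0,0).
  (1,0): now satisfied by earlier moves; stays.
  (1,1): now satisfied by earlier moves; stays.
  (2,1) → (0,1).
Resulting grid:
B B -
B A A
- - A
- - A
B B A
All satisfied now.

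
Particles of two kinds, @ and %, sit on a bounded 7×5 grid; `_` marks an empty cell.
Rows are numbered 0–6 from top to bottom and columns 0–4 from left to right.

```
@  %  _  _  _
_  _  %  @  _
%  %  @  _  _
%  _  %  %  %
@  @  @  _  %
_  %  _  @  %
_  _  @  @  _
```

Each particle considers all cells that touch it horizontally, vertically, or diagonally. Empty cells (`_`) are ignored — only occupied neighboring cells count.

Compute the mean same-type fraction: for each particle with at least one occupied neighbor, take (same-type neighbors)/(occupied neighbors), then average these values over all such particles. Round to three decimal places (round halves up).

0.508

Row 0: (0,0)@ 0/1 · (0,1)% 1/2
Row 1: (1,2)% 2/4 · (1,3)@ 1/2
Row 2: (2,0)% 2/2 · (2,1)% 4/5 · (2,2)@ 1/5
Row 3: (3,0)% 2/4 · (3,2)% 2/5 · (3,3)% 3/5 · (3,4)% 2/2
Row 4: (4,0)@ 1/3 · (4,1)@ 2/5 · (4,2)@ 2/5 · (4,4)% 3/4
Row 5: (5,1)% 0/4 · (5,3)@ 3/5 · (5,4)% 1/3
Row 6: (6,2)@ 2/3 · (6,3)@ 2/3
Sum over 20 particles: 0/1 + 1/2 + 2/4 + 1/2 + 2/2 + 4/5 + 1/5 + 2/4 + 2/5 + 3/5 + 2/2 + 1/3 + 2/5 + 2/5 + 3/4 + 0/4 + 3/5 + 1/3 + 2/3 + 2/3 = 203/20; mean = 203/20 ÷ 20 = 203/400 = 0.5075 → 0.508.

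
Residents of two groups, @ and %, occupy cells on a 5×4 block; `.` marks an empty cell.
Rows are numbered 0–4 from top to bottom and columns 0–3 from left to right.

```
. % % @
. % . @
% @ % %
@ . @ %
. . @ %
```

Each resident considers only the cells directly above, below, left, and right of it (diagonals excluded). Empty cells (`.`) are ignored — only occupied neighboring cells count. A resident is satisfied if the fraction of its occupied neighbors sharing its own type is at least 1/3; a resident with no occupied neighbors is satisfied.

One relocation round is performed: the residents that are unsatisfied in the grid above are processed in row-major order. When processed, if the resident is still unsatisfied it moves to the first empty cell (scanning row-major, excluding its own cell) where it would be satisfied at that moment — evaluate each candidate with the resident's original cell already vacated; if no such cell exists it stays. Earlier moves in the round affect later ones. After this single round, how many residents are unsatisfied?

Initially unsatisfied (in order): (2,0), (2,1), (3,0).
  (2,0) → (0,0).
  (2,1) → (2,0).
  (3,0): now satisfied by earlier moves; stays.
Resulting grid:
% % % @
. % . @
@ . % %
@ . @ %
. . @ %
All satisfied now.

0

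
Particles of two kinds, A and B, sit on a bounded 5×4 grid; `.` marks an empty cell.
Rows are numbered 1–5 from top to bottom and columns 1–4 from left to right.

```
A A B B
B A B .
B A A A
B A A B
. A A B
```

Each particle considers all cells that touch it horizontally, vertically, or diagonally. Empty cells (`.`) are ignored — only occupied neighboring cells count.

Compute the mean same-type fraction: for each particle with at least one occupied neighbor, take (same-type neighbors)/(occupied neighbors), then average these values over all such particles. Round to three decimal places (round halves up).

0.515

Row 1: (1,1)A 2/3 · (1,2)A 2/5 · (1,3)B 2/4 · (1,4)B 2/2
Row 2: (2,1)B 1/5 · (2,2)A 4/8 · (2,3)B 2/7
Row 3: (3,1)B 2/5 · (3,2)A 4/8 · (3,3)A 5/7 · (3,4)A 2/4
Row 4: (4,1)B 1/4 · (4,2)A 5/7 · (4,3)A 6/8 · (4,4)B 1/5
Row 5: (5,2)A 3/4 · (5,3)A 3/5 · (5,4)B 1/3
Sum over 18 particles: 2/3 + 2/5 + 2/4 + 2/2 + 1/5 + 4/8 + 2/7 + 2/5 + 4/8 + 5/7 + 2/4 + 1/4 + 5/7 + 6/8 + 1/5 + 3/4 + 3/5 + 1/3 = 1297/140; mean = 1297/140 ÷ 18 = 1297/2520 = 0.514682… → 0.515.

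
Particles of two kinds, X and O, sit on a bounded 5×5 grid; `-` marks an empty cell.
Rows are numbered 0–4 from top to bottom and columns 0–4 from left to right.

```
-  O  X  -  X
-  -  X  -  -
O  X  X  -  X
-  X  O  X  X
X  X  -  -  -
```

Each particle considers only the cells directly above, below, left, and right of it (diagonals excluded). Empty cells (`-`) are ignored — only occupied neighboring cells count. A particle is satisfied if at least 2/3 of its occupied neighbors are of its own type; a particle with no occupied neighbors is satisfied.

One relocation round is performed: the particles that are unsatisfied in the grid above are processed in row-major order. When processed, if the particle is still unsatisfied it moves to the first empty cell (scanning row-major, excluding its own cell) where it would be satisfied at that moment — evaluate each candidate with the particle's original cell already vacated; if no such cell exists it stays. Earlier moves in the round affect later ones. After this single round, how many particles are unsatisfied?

1

Initially unsatisfied (in order): (0,1), (0,2), (2,0), (3,2), (3,3).
  (0,1) → (0,0).
  (0,2): now satisfied by earlier moves; stays.
  (2,0) → (1,0).
  (3,2): no empty cell satisfies it; stays.
  (3,3) → (0,3).
Resulting grid:
O - X X X
O - X - -
- X X - X
- X O - X
X X - - -
Unsatisfied now: (3,2).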